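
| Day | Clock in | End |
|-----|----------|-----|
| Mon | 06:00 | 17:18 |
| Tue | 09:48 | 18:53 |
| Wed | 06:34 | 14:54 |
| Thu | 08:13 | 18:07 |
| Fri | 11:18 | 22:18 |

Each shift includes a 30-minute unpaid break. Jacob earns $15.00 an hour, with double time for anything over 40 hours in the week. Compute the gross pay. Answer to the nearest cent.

$813.50

Mon: 06:00–17:18 = 11 h 18 min; less 30 min break → 10 h 48 min
Tue: 09:48–18:53 = 9 h 5 min; less 30 min break → 8 h 35 min
Wed: 06:34–14:54 = 8 h 20 min; less 30 min break → 7 h 50 min
Thu: 08:13–18:07 = 9 h 54 min; less 30 min break → 9 h 24 min
Fri: 11:18–22:18 = 11 h 0 min; less 30 min break → 10 h 30 min
Total worked: 47 h 7 min = 2827 min.
Regular 40 h 0 min = 2400 min at $15.00/h; overtime 7 h 7 min = 427 min at $30.00/h.
Pay = (2400 × $15.00 + 427 × $30.00) ÷ 60 = $813.50.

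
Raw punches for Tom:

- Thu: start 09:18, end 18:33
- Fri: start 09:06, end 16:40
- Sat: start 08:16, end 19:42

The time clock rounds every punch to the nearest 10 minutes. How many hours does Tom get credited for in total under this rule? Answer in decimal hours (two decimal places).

28.00 hours

Thu: in 09:18→09:20, out 18:33→18:30; 9 h 10 min
Fri: in 09:06→09:10, out 16:40→16:40; 7 h 30 min
Sat: in 08:16→08:20, out 19:42→19:40; 11 h 20 min
Total credited: 28 h 0 min.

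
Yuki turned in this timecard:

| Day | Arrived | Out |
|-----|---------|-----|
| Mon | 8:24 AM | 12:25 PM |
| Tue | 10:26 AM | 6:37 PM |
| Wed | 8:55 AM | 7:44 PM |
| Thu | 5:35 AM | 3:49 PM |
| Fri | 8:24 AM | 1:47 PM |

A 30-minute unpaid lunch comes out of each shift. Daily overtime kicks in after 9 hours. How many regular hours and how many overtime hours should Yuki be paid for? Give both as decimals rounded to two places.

Mon: 8:24 AM–12:25 PM = 4 h 1 min; less 30 min break → 3 h 31 min
Tue: 10:26 AM–6:37 PM = 8 h 11 min; less 30 min break → 7 h 41 min
Wed: 8:55 AM–7:44 PM = 10 h 49 min; less 30 min break → 10 h 19 min
Thu: 5:35 AM–3:49 PM = 10 h 14 min; less 30 min break → 9 h 44 min
Fri: 8:24 AM–1:47 PM = 5 h 23 min; less 30 min break → 4 h 53 min
Mon reg 3 h 31 min / OT 0 h 0 min; Tue reg 7 h 41 min / OT 0 h 0 min; Wed reg 9 h 0 min / OT 1 h 19 min; Thu reg 9 h 0 min / OT 0 h 44 min; Fri reg 4 h 53 min / OT 0 h 0 min.
Totals: regular 34 h 5 min, overtime 2 h 3 min.

Regular 34.08 hours, overtime 2.05 hours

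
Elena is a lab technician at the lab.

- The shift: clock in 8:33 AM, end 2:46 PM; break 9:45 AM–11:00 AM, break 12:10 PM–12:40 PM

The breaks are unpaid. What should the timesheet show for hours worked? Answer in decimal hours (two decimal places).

The shift: 8:33 AM–2:46 PM = 6 h 13 min; less 105 min break → 4 h 28 min

4.47 hours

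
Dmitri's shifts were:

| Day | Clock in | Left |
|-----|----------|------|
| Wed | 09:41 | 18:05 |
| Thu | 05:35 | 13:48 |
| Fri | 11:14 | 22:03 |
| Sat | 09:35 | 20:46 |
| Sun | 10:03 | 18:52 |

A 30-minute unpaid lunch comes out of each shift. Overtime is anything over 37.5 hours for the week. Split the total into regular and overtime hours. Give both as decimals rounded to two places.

Wed: 09:41–18:05 = 8 h 24 min; less 30 min break → 7 h 54 min
Thu: 05:35–13:48 = 8 h 13 min; less 30 min break → 7 h 43 min
Fri: 11:14–22:03 = 10 h 49 min; less 30 min break → 10 h 19 min
Sat: 09:35–20:46 = 11 h 11 min; less 30 min break → 10 h 41 min
Sun: 10:03–18:52 = 8 h 49 min; less 30 min break → 8 h 19 min
Total worked: 44 h 56 min = 44.93 h.
Threshold 37.5 h → overtime 7 h 26 min, regular 37 h 30 min.

Regular 37.50 hours, overtime 7.43 hours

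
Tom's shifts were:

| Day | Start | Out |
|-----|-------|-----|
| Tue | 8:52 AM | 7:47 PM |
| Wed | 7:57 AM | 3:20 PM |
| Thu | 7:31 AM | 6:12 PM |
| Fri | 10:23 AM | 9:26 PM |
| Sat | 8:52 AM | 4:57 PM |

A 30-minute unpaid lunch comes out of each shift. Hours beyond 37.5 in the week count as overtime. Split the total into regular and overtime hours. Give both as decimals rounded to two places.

Regular 37.50 hours, overtime 8.12 hours

Tue: 8:52 AM–7:47 PM = 10 h 55 min; less 30 min break → 10 h 25 min
Wed: 7:57 AM–3:20 PM = 7 h 23 min; less 30 min break → 6 h 53 min
Thu: 7:31 AM–6:12 PM = 10 h 41 min; less 30 min break → 10 h 11 min
Fri: 10:23 AM–9:26 PM = 11 h 3 min; less 30 min break → 10 h 33 min
Sat: 8:52 AM–4:57 PM = 8 h 5 min; less 30 min break → 7 h 35 min
Total worked: 45 h 37 min = 45.62 h.
Threshold 37.5 h → overtime 8 h 7 min, regular 37 h 30 min.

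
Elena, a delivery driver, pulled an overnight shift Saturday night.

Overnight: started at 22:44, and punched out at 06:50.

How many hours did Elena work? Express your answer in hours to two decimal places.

8.10 hours

Overnight: 22:44 → midnight = 1 h 16 min; midnight → 06:50 = 6 h 50 min; span 8 h 6 min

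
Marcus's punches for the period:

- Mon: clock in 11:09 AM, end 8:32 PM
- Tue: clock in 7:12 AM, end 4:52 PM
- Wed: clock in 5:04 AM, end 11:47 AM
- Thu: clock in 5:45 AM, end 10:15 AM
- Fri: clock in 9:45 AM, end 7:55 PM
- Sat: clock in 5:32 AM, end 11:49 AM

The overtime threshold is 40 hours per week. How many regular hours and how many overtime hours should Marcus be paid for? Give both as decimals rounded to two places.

Regular 40.00 hours, overtime 6.72 hours

Mon: 11:09 AM–8:32 PM = 9 h 23 min
Tue: 7:12 AM–4:52 PM = 9 h 40 min
Wed: 5:04 AM–11:47 AM = 6 h 43 min
Thu: 5:45 AM–10:15 AM = 4 h 30 min
Fri: 9:45 AM–7:55 PM = 10 h 10 min
Sat: 5:32 AM–11:49 AM = 6 h 17 min
Total worked: 46 h 43 min = 46.72 h.
Threshold 40 h → overtime 6 h 43 min, regular 40 h 0 min.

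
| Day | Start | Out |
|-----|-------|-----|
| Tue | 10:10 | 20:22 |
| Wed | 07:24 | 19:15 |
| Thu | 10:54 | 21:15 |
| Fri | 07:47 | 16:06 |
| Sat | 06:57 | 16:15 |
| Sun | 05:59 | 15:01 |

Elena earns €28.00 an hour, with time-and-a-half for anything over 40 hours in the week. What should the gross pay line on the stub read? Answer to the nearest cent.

Tue: 10:10–20:22 = 10 h 12 min
Wed: 07:24–19:15 = 11 h 51 min
Thu: 10:54–21:15 = 10 h 21 min
Fri: 07:47–16:06 = 8 h 19 min
Sat: 06:57–16:15 = 9 h 18 min
Sun: 05:59–15:01 = 9 h 2 min
Total worked: 59 h 3 min = 3543 min.
Regular 40 h 0 min = 2400 min at €28.00/h; overtime 19 h 3 min = 1143 min at €42.00/h.
Pay = (2400 × €28.00 + 1143 × €42.00) ÷ 60 = €1920.10.

€1920.10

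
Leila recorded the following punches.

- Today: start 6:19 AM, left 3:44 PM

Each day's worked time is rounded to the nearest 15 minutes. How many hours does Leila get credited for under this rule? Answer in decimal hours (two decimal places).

9.50 hours

Today: 6:19 AM–3:44 PM = 9 h 25 min → rounds to 9 h 30 min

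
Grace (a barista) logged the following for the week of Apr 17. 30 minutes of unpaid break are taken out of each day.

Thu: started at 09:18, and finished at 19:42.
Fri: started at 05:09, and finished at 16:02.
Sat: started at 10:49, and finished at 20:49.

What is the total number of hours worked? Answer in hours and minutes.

Thu: 09:18–19:42 = 10 h 24 min; less 30 min break → 9 h 54 min
Fri: 05:09–16:02 = 10 h 53 min; less 30 min break → 10 h 23 min
Sat: 10:49–20:49 = 10 h 0 min; less 30 min break → 9 h 30 min
Total: 9 h 54 min + 10 h 23 min + 9 h 30 min = 29 h 47 min.

29 h 47 min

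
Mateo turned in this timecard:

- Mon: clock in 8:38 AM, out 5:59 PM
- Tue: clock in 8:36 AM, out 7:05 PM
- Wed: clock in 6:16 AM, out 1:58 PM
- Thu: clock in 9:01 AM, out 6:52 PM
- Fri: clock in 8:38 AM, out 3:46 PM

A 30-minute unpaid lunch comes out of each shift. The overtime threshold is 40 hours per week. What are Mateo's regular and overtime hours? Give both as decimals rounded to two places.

Mon: 8:38 AM–5:59 PM = 9 h 21 min; less 30 min break → 8 h 51 min
Tue: 8:36 AM–7:05 PM = 10 h 29 min; less 30 min break → 9 h 59 min
Wed: 6:16 AM–1:58 PM = 7 h 42 min; less 30 min break → 7 h 12 min
Thu: 9:01 AM–6:52 PM = 9 h 51 min; less 30 min break → 9 h 21 min
Fri: 8:38 AM–3:46 PM = 7 h 8 min; less 30 min break → 6 h 38 min
Total worked: 42 h 1 min = 42.02 h.
Threshold 40 h → overtime 2 h 1 min, regular 40 h 0 min.

Regular 40.00 hours, overtime 2.02 hours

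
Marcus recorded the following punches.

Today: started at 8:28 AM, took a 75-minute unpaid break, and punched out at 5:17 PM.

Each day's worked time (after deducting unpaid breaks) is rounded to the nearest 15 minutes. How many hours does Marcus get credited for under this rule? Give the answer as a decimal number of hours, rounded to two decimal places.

Today: 8:28 AM–5:17 PM = 8 h 49 min − 75 min = 7 h 34 min → rounds to 7 h 30 min

7.50 hours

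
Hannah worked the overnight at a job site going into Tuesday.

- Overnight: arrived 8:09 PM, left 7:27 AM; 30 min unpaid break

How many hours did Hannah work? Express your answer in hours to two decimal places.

Overnight: 8:09 PM → midnight = 3 h 51 min; midnight → 7:27 AM = 7 h 27 min; span 11 h 18 min; less 30 min break → 10 h 48 min

10.80 hours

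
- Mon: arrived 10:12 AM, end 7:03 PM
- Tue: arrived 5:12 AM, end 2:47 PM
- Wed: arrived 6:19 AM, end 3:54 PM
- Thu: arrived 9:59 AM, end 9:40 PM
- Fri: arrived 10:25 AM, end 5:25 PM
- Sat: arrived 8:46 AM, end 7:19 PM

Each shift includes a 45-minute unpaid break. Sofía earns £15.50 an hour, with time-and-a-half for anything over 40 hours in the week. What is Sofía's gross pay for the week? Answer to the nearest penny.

£916.44

Mon: 10:12 AM–7:03 PM = 8 h 51 min; less 45 min break → 8 h 6 min
Tue: 5:12 AM–2:47 PM = 9 h 35 min; less 45 min break → 8 h 50 min
Wed: 6:19 AM–3:54 PM = 9 h 35 min; less 45 min break → 8 h 50 min
Thu: 9:59 AM–9:40 PM = 11 h 41 min; less 45 min break → 10 h 56 min
Fri: 10:25 AM–5:25 PM = 7 h 0 min; less 45 min break → 6 h 15 min
Sat: 8:46 AM–7:19 PM = 10 h 33 min; less 45 min break → 9 h 48 min
Total worked: 52 h 45 min = 3165 min.
Regular 40 h 0 min = 2400 min at £15.50/h; overtime 12 h 45 min = 765 min at £23.25/h.
Pay = (2400 × £15.50 + 765 × £23.25) ÷ 60 = £916.44.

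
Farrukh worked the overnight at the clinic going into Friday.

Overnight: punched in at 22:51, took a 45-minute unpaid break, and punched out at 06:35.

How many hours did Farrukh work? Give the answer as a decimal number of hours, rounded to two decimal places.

Overnight: 22:51 → midnight = 1 h 9 min; midnight → 06:35 = 6 h 35 min; span 7 h 44 min; less 45 min break → 6 h 59 min

6.98 hours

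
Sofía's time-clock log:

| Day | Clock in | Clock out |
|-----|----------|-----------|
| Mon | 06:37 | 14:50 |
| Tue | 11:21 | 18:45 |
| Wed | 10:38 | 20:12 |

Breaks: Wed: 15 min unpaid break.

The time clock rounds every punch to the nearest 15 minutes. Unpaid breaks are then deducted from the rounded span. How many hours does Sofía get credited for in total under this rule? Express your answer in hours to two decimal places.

25.00 hours

Mon: in 06:37→06:30, out 14:50→14:45; 8 h 15 min
Tue: in 11:21→11:15, out 18:45→18:45; 7 h 30 min
Wed: in 10:38→10:45, out 20:12→20:15; 9 h 30 min − 15 min = 9 h 15 min
Total credited: 25 h 0 min.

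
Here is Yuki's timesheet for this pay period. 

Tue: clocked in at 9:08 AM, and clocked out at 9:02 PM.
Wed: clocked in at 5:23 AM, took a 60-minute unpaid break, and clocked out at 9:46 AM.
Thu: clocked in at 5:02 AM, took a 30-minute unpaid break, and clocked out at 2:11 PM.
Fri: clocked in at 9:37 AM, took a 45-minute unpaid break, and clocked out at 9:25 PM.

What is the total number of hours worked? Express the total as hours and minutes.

Tue: 9:08 AM–9:02 PM = 11 h 54 min
Wed: 5:23 AM–9:46 AM = 4 h 23 min; less 60 min break → 3 h 23 min
Thu: 5:02 AM–2:11 PM = 9 h 9 min; less 30 min break → 8 h 39 min
Fri: 9:37 AM–9:25 PM = 11 h 48 min; less 45 min break → 11 h 3 min
Total: 11 h 54 min + 3 h 23 min + 8 h 39 min + 11 h 3 min = 34 h 59 min.

34 h 59 min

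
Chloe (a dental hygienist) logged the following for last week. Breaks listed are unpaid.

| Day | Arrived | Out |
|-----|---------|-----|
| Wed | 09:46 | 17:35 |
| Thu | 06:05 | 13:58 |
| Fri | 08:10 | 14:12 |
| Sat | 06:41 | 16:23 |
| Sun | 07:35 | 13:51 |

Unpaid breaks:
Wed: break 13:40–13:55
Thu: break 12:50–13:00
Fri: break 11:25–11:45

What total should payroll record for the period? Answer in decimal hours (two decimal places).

Wed: 09:46–17:35 = 7 h 49 min; less 15 min break → 7 h 34 min
Thu: 06:05–13:58 = 7 h 53 min; less 10 min break → 7 h 43 min
Fri: 08:10–14:12 = 6 h 2 min; less 20 min break → 5 h 42 min
Sat: 06:41–16:23 = 9 h 42 min
Sun: 07:35–13:51 = 6 h 16 min
Total: 7 h 34 min + 7 h 43 min + 5 h 42 min + 9 h 42 min + 6 h 16 min = 36 h 57 min.

36.95 hours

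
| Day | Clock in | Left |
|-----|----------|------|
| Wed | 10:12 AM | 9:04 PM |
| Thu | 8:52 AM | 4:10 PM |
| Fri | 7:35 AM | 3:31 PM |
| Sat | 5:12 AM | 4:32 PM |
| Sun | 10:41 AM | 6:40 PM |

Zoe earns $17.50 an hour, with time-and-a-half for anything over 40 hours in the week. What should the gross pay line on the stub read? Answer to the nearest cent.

Wed: 10:12 AM–9:04 PM = 10 h 52 min
Thu: 8:52 AM–4:10 PM = 7 h 18 min
Fri: 7:35 AM–3:31 PM = 7 h 56 min
Sat: 5:12 AM–4:32 PM = 11 h 20 min
Sun: 10:41 AM–6:40 PM = 7 h 59 min
Total worked: 45 h 25 min = 2725 min.
Regular 40 h 0 min = 2400 min at $17.50/h; overtime 5 h 25 min = 325 min at $26.25/h.
Pay = (2400 × $17.50 + 325 × $26.25) ÷ 60 = $842.19.

$842.19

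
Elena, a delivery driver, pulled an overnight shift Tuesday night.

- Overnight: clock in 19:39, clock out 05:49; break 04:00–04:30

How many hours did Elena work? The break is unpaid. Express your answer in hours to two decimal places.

9.67 hours

Overnight: 19:39 → midnight = 4 h 21 min; midnight → 05:49 = 5 h 49 min; span 10 h 10 min; less 30 min break → 9 h 40 min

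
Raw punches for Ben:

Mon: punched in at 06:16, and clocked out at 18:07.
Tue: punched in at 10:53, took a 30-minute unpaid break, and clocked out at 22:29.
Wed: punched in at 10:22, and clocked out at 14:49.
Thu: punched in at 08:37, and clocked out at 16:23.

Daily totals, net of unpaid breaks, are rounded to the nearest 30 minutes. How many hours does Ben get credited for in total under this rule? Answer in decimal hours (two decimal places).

35.50 hours

Mon: 06:16–18:07 = 11 h 51 min → rounds to 12 h 0 min
Tue: 10:53–22:29 = 11 h 36 min − 30 min = 11 h 6 min → rounds to 11 h 0 min
Wed: 10:22–14:49 = 4 h 27 min → rounds to 4 h 30 min
Thu: 08:37–16:23 = 7 h 46 min → rounds to 8 h 0 min
Total credited: 35 h 30 min.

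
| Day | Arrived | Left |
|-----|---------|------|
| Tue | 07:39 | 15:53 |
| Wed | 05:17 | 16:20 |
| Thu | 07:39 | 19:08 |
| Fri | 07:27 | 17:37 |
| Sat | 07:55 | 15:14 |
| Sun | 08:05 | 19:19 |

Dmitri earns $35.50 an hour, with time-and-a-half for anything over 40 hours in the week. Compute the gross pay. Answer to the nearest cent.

$2457.49

Tue: 07:39–15:53 = 8 h 14 min
Wed: 05:17–16:20 = 11 h 3 min
Thu: 07:39–19:08 = 11 h 29 min
Fri: 07:27–17:37 = 10 h 10 min
Sat: 07:55–15:14 = 7 h 19 min
Sun: 08:05–19:19 = 11 h 14 min
Total worked: 59 h 29 min = 3569 min.
Regular 40 h 0 min = 2400 min at $35.50/h; overtime 19 h 29 min = 1169 min at $53.25/h.
Pay = (2400 × $35.50 + 1169 × $53.25) ÷ 60 = $2457.49.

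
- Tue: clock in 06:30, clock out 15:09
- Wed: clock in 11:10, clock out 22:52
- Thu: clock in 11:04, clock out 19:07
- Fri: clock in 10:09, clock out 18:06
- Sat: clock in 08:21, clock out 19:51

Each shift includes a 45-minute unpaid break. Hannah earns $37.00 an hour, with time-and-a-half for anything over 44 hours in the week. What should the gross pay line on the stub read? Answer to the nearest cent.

Tue: 06:30–15:09 = 8 h 39 min; less 45 min break → 7 h 54 min
Wed: 11:10–22:52 = 11 h 42 min; less 45 min break → 10 h 57 min
Thu: 11:04–19:07 = 8 h 3 min; less 45 min break → 7 h 18 min
Fri: 10:09–18:06 = 7 h 57 min; less 45 min break → 7 h 12 min
Sat: 08:21–19:51 = 11 h 30 min; less 45 min break → 10 h 45 min
Total worked: 44 h 6 min = 2646 min.
Regular 44 h 0 min = 2640 min at $37.00/h; overtime 0 h 6 min = 6 min at $55.50/h.
Pay = (2640 × $37.00 + 6 × $55.50) ÷ 60 = $1633.55.

$1633.55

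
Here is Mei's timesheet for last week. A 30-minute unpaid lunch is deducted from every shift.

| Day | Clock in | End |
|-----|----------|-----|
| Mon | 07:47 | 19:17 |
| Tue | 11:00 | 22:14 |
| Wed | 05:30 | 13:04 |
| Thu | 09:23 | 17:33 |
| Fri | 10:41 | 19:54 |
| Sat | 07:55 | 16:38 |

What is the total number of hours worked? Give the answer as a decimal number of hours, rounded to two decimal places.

Mon: 07:47–19:17 = 11 h 30 min; less 30 min break → 11 h 0 min
Tue: 11:00–22:14 = 11 h 14 min; less 30 min break → 10 h 44 min
Wed: 05:30–13:04 = 7 h 34 min; less 30 min break → 7 h 4 min
Thu: 09:23–17:33 = 8 h 10 min; less 30 min break → 7 h 40 min
Fri: 10:41–19:54 = 9 h 13 min; less 30 min break → 8 h 43 min
Sat: 07:55–16:38 = 8 h 43 min; less 30 min break → 8 h 13 min
Total: 11 h 0 min + 10 h 44 min + 7 h 4 min + 7 h 40 min + 8 h 43 min + 8 h 13 min = 53 h 24 min.

53.40 hours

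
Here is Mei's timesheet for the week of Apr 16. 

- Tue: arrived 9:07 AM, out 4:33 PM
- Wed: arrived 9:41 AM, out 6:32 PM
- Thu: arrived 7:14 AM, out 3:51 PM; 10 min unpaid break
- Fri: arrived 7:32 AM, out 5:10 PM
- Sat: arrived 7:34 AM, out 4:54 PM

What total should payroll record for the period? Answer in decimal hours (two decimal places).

Tue: 9:07 AM–4:33 PM = 7 h 26 min
Wed: 9:41 AM–6:32 PM = 8 h 51 min
Thu: 7:14 AM–3:51 PM = 8 h 37 min; less 10 min break → 8 h 27 min
Fri: 7:32 AM–5:10 PM = 9 h 38 min
Sat: 7:34 AM–4:54 PM = 9 h 20 min
Total: 7 h 26 min + 8 h 51 min + 8 h 27 min + 9 h 38 min + 9 h 20 min = 43 h 42 min.

43.70 hours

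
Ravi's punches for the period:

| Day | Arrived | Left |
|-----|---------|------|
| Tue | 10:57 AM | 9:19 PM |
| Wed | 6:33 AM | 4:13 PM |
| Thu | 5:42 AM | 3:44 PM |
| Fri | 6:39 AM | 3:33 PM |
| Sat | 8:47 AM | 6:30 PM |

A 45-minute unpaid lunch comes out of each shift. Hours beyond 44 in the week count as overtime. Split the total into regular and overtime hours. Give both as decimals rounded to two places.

Regular 44.00 hours, overtime 0.93 hours

Tue: 10:57 AM–9:19 PM = 10 h 22 min; less 45 min break → 9 h 37 min
Wed: 6:33 AM–4:13 PM = 9 h 40 min; less 45 min break → 8 h 55 min
Thu: 5:42 AM–3:44 PM = 10 h 2 min; less 45 min break → 9 h 17 min
Fri: 6:39 AM–3:33 PM = 8 h 54 min; less 45 min break → 8 h 9 min
Sat: 8:47 AM–6:30 PM = 9 h 43 min; less 45 min break → 8 h 58 min
Total worked: 44 h 56 min = 44.93 h.
Threshold 44 h → overtime 0 h 56 min, regular 44 h 0 min.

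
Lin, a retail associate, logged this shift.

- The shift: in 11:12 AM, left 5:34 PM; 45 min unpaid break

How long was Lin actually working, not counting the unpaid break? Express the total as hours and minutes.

The shift: 11:12 AM–5:34 PM = 6 h 22 min; less 45 min break → 5 h 37 min

5 h 37 min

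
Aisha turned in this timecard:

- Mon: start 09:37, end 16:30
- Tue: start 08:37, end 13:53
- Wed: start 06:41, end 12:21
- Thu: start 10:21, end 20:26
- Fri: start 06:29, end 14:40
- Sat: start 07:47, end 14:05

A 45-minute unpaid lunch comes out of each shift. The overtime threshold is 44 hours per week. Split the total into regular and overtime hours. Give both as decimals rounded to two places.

Mon: 09:37–16:30 = 6 h 53 min; less 45 min break → 6 h 8 min
Tue: 08:37–13:53 = 5 h 16 min; less 45 min break → 4 h 31 min
Wed: 06:41–12:21 = 5 h 40 min; less 45 min break → 4 h 55 min
Thu: 10:21–20:26 = 10 h 5 min; less 45 min break → 9 h 20 min
Fri: 06:29–14:40 = 8 h 11 min; less 45 min break → 7 h 26 min
Sat: 07:47–14:05 = 6 h 18 min; less 45 min break → 5 h 33 min
Total worked: 37 h 53 min = 37.88 h.
Threshold 44 h → overtime 0 h 0 min, regular 37 h 53 min.

Regular 37.88 hours, overtime 0.00 hours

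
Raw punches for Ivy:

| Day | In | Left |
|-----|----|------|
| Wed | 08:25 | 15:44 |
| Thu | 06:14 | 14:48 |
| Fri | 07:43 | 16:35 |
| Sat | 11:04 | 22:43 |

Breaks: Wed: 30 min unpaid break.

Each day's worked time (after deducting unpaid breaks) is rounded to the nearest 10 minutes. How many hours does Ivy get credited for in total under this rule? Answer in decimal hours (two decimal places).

Wed: 08:25–15:44 = 7 h 19 min − 30 min = 6 h 49 min → rounds to 6 h 50 min
Thu: 06:14–14:48 = 8 h 34 min → rounds to 8 h 30 min
Fri: 07:43–16:35 = 8 h 52 min → rounds to 8 h 50 min
Sat: 11:04–22:43 = 11 h 39 min → rounds to 11 h 40 min
Total credited: 35 h 50 min.

35.83 hours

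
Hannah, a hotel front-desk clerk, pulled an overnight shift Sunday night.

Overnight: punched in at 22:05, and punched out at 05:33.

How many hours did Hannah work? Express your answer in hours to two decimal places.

Overnight: 22:05 → midnight = 1 h 55 min; midnight → 05:33 = 5 h 33 min; span 7 h 28 min

7.47 hours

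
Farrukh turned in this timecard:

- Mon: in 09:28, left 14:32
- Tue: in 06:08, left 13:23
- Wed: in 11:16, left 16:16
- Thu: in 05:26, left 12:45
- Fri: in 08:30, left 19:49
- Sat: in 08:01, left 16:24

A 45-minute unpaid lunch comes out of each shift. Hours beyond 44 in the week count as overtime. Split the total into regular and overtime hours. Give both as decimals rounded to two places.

Mon: 09:28–14:32 = 5 h 4 min; less 45 min break → 4 h 19 min
Tue: 06:08–13:23 = 7 h 15 min; less 45 min break → 6 h 30 min
Wed: 11:16–16:16 = 5 h 0 min; less 45 min break → 4 h 15 min
Thu: 05:26–12:45 = 7 h 19 min; less 45 min break → 6 h 34 min
Fri: 08:30–19:49 = 11 h 19 min; less 45 min break → 10 h 34 min
Sat: 08:01–16:24 = 8 h 23 min; less 45 min break → 7 h 38 min
Total worked: 39 h 50 min = 39.83 h.
Threshold 44 h → overtime 0 h 0 min, regular 39 h 50 min.

Regular 39.83 hours, overtime 0.00 hours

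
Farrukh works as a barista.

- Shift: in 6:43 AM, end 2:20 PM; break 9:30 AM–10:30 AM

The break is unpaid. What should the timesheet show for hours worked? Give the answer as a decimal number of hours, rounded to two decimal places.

6.62 hours

Shift: 6:43 AM–2:20 PM = 7 h 37 min; less 60 min break → 6 h 37 min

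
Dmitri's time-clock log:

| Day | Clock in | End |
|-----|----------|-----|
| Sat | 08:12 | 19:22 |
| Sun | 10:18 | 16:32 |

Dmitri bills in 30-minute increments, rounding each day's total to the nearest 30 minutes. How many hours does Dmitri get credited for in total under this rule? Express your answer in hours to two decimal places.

Sat: 08:12–19:22 = 11 h 10 min → rounds to 11 h 0 min
Sun: 10:18–16:32 = 6 h 14 min → rounds to 6 h 0 min
Total credited: 17 h 0 min.

17.00 hours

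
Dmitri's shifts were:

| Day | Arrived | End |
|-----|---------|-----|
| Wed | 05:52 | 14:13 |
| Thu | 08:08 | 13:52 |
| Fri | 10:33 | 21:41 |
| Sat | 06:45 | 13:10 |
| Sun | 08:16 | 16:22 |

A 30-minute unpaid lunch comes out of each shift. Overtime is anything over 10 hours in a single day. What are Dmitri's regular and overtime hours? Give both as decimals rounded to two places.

Regular 36.60 hours, overtime 0.63 hours

Wed: 05:52–14:13 = 8 h 21 min; less 30 min break → 7 h 51 min
Thu: 08:08–13:52 = 5 h 44 min; less 30 min break → 5 h 14 min
Fri: 10:33–21:41 = 11 h 8 min; less 30 min break → 10 h 38 min
Sat: 06:45–13:10 = 6 h 25 min; less 30 min break → 5 h 55 min
Sun: 08:16–16:22 = 8 h 6 min; less 30 min break → 7 h 36 min
Wed reg 7 h 51 min / OT 0 h 0 min; Thu reg 5 h 14 min / OT 0 h 0 min; Fri reg 10 h 0 min / OT 0 h 38 min; Sat reg 5 h 55 min / OT 0 h 0 min; Sun reg 7 h 36 min / OT 0 h 0 min.
Totals: regular 36 h 36 min, overtime 0 h 38 min.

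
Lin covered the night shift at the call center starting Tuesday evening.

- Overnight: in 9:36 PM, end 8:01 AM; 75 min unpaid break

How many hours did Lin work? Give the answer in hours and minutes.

9 h 10 min

Overnight: 9:36 PM → midnight = 2 h 24 min; midnight → 8:01 AM = 8 h 1 min; span 10 h 25 min; less 75 min break → 9 h 10 min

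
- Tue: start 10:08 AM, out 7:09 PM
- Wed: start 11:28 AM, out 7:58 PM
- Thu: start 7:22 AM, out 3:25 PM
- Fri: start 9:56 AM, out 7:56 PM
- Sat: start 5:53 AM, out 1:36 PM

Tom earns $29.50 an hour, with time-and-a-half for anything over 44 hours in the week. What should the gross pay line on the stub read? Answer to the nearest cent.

Tue: 10:08 AM–7:09 PM = 9 h 1 min
Wed: 11:28 AM–7:58 PM = 8 h 30 min
Thu: 7:22 AM–3:25 PM = 8 h 3 min
Fri: 9:56 AM–7:56 PM = 10 h 0 min
Sat: 5:53 AM–1:36 PM = 7 h 43 min
Total worked: 43 h 17 min = 2597 min.
Regular 43 h 17 min = 2597 min at $29.50/h; overtime 0 h 0 min = 0 min at $44.25/h.
Pay = (2597 × $29.50 + 0 × $44.25) ÷ 60 = $1276.86.

$1276.86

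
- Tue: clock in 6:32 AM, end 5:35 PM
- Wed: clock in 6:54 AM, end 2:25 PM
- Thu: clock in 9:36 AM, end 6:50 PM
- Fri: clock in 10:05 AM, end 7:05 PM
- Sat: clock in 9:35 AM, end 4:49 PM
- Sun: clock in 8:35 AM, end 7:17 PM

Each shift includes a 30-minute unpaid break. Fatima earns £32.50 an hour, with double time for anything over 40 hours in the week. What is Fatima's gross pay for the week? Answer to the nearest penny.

£2062.67

Tue: 6:32 AM–5:35 PM = 11 h 3 min; less 30 min break → 10 h 33 min
Wed: 6:54 AM–2:25 PM = 7 h 31 min; less 30 min break → 7 h 1 min
Thu: 9:36 AM–6:50 PM = 9 h 14 min; less 30 min break → 8 h 44 min
Fri: 10:05 AM–7:05 PM = 9 h 0 min; less 30 min break → 8 h 30 min
Sat: 9:35 AM–4:49 PM = 7 h 14 min; less 30 min break → 6 h 44 min
Sun: 8:35 AM–7:17 PM = 10 h 42 min; less 30 min break → 10 h 12 min
Total worked: 51 h 44 min = 3104 min.
Regular 40 h 0 min = 2400 min at £32.50/h; overtime 11 h 44 min = 704 min at £65.00/h.
Pay = (2400 × £32.50 + 704 × £65.00) ÷ 60 = £2062.67.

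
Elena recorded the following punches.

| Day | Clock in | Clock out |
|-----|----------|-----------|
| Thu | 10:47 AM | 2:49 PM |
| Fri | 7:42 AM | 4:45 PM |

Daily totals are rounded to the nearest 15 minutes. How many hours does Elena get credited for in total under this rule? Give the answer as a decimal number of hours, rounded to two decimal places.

13.00 hours

Thu: 10:47 AM–2:49 PM = 4 h 2 min → rounds to 4 h 0 min
Fri: 7:42 AM–4:45 PM = 9 h 3 min → rounds to 9 h 0 min
Total credited: 13 h 0 min.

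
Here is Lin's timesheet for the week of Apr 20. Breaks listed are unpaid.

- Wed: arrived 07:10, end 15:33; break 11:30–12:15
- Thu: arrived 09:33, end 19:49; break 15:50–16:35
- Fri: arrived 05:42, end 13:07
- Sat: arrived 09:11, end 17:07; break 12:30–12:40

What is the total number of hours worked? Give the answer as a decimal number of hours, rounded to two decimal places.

Wed: 07:10–15:33 = 8 h 23 min; less 45 min break → 7 h 38 min
Thu: 09:33–19:49 = 10 h 16 min; less 45 min break → 9 h 31 min
Fri: 05:42–13:07 = 7 h 25 min
Sat: 09:11–17:07 = 7 h 56 min; less 10 min break → 7 h 46 min
Total: 7 h 38 min + 9 h 31 min + 7 h 25 min + 7 h 46 min = 32 h 20 min.

32.33 hours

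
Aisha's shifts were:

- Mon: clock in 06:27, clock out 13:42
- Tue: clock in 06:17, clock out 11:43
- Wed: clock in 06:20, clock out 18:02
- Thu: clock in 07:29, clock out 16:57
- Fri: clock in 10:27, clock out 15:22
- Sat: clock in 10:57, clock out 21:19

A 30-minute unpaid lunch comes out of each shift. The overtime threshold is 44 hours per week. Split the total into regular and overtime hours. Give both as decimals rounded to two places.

Mon: 06:27–13:42 = 7 h 15 min; less 30 min break → 6 h 45 min
Tue: 06:17–11:43 = 5 h 26 min; less 30 min break → 4 h 56 min
Wed: 06:20–18:02 = 11 h 42 min; less 30 min break → 11 h 12 min
Thu: 07:29–16:57 = 9 h 28 min; less 30 min break → 8 h 58 min
Fri: 10:27–15:22 = 4 h 55 min; less 30 min break → 4 h 25 min
Sat: 10:57–21:19 = 10 h 22 min; less 30 min break → 9 h 52 min
Total worked: 46 h 8 min = 46.13 h.
Threshold 44 h → overtime 2 h 8 min, regular 44 h 0 min.

Regular 44.00 hours, overtime 2.13 hours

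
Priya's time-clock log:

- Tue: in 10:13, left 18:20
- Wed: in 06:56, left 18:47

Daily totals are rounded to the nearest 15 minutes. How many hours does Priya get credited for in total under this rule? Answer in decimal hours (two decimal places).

Tue: 10:13–18:20 = 8 h 7 min → rounds to 8 h 0 min
Wed: 06:56–18:47 = 11 h 51 min → rounds to 11 h 45 min
Total credited: 19 h 45 min.

19.75 hours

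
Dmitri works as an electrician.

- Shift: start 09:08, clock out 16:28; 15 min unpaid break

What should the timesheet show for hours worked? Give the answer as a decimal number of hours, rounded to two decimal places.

7.08 hours

Shift: 09:08–16:28 = 7 h 20 min; less 15 min break → 7 h 5 min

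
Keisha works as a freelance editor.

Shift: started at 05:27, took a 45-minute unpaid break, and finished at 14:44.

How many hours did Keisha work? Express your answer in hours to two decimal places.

8.53 hours

Shift: 05:27–14:44 = 9 h 17 min; less 45 min break → 8 h 32 min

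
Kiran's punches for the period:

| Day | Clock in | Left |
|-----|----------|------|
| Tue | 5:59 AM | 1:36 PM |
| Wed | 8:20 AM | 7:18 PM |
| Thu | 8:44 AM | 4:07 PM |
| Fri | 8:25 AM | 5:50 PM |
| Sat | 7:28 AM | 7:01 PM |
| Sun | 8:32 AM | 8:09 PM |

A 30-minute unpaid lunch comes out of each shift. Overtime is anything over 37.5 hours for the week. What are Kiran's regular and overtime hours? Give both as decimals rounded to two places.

Tue: 5:59 AM–1:36 PM = 7 h 37 min; less 30 min break → 7 h 7 min
Wed: 8:20 AM–7:18 PM = 10 h 58 min; less 30 min break → 10 h 28 min
Thu: 8:44 AM–4:07 PM = 7 h 23 min; less 30 min break → 6 h 53 min
Fri: 8:25 AM–5:50 PM = 9 h 25 min; less 30 min break → 8 h 55 min
Sat: 7:28 AM–7:01 PM = 11 h 33 min; less 30 min break → 11 h 3 min
Sun: 8:32 AM–8:09 PM = 11 h 37 min; less 30 min break → 11 h 7 min
Total worked: 55 h 33 min = 55.55 h.
Threshold 37.5 h → overtime 18 h 3 min, regular 37 h 30 min.

Regular 37.50 hours, overtime 18.05 hours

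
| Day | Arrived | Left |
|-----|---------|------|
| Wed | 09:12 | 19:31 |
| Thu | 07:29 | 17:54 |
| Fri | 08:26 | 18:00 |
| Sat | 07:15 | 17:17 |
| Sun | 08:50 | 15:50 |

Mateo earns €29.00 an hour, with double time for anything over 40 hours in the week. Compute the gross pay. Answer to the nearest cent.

€1585.33

Wed: 09:12–19:31 = 10 h 19 min
Thu: 07:29–17:54 = 10 h 25 min
Fri: 08:26–18:00 = 9 h 34 min
Sat: 07:15–17:17 = 10 h 2 min
Sun: 08:50–15:50 = 7 h 0 min
Total worked: 47 h 20 min = 2840 min.
Regular 40 h 0 min = 2400 min at €29.00/h; overtime 7 h 20 min = 440 min at €58.00/h.
Pay = (2400 × €29.00 + 440 × €58.00) ÷ 60 = €1585.33.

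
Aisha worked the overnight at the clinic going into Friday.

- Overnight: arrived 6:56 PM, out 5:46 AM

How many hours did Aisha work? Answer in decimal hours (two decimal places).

10.83 hours

Overnight: 6:56 PM → midnight = 5 h 4 min; midnight → 5:46 AM = 5 h 46 min; span 10 h 50 min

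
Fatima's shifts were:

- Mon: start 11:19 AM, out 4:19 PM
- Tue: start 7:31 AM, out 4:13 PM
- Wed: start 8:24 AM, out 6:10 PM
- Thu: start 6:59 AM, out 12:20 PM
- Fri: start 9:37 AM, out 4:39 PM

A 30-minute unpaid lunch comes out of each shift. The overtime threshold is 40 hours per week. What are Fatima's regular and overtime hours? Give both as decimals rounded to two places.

Regular 33.35 hours, overtime 0.00 hours

Mon: 11:19 AM–4:19 PM = 5 h 0 min; less 30 min break → 4 h 30 min
Tue: 7:31 AM–4:13 PM = 8 h 42 min; less 30 min break → 8 h 12 min
Wed: 8:24 AM–6:10 PM = 9 h 46 min; less 30 min break → 9 h 16 min
Thu: 6:59 AM–12:20 PM = 5 h 21 min; less 30 min break → 4 h 51 min
Fri: 9:37 AM–4:39 PM = 7 h 2 min; less 30 min break → 6 h 32 min
Total worked: 33 h 21 min = 33.35 h.
Threshold 40 h → overtime 0 h 0 min, regular 33 h 21 min.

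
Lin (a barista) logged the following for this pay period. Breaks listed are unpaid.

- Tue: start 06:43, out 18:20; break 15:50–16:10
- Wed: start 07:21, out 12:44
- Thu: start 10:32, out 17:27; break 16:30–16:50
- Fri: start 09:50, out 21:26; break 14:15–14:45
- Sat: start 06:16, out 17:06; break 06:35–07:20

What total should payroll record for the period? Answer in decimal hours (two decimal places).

Tue: 06:43–18:20 = 11 h 37 min; less 20 min break → 11 h 17 min
Wed: 07:21–12:44 = 5 h 23 min
Thu: 10:32–17:27 = 6 h 55 min; less 20 min break → 6 h 35 min
Fri: 09:50–21:26 = 11 h 36 min; less 30 min break → 11 h 6 min
Sat: 06:16–17:06 = 10 h 50 min; less 45 min break → 10 h 5 min
Total: 11 h 17 min + 5 h 23 min + 6 h 35 min + 11 h 6 min + 10 h 5 min = 44 h 26 min.

44.43 hours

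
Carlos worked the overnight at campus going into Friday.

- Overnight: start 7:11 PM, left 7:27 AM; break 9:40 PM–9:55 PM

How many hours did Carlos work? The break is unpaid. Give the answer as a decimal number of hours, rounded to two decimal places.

12.02 hours

Overnight: 7:11 PM → midnight = 4 h 49 min; midnight → 7:27 AM = 7 h 27 min; span 12 h 16 min; less 15 min break → 12 h 1 min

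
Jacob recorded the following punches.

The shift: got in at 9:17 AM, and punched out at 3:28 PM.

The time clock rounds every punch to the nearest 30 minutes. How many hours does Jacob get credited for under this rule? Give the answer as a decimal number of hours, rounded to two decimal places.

6.00 hours

The shift: in 9:17 AM→9:30 AM, out 3:28 PM→3:30 PM; 6 h 0 min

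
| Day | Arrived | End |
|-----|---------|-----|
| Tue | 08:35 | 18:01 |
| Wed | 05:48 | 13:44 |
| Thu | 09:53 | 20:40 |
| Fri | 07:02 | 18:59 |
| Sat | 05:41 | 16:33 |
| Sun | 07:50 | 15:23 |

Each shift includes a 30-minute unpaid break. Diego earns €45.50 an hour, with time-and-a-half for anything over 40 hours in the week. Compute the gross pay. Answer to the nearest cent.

€2879.01

Tue: 08:35–18:01 = 9 h 26 min; less 30 min break → 8 h 56 min
Wed: 05:48–13:44 = 7 h 56 min; less 30 min break → 7 h 26 min
Thu: 09:53–20:40 = 10 h 47 min; less 30 min break → 10 h 17 min
Fri: 07:02–18:59 = 11 h 57 min; less 30 min break → 11 h 27 min
Sat: 05:41–16:33 = 10 h 52 min; less 30 min break → 10 h 22 min
Sun: 07:50–15:23 = 7 h 33 min; less 30 min break → 7 h 3 min
Total worked: 55 h 31 min = 3331 min.
Regular 40 h 0 min = 2400 min at €45.50/h; overtime 15 h 31 min = 931 min at €68.25/h.
Pay = (2400 × €45.50 + 931 × €68.25) ÷ 60 = €2879.01.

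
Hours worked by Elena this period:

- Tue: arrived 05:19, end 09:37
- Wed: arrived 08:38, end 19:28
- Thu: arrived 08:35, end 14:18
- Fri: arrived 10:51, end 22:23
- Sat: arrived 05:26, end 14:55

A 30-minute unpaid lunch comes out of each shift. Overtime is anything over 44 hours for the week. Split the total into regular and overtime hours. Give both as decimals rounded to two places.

Tue: 05:19–09:37 = 4 h 18 min; less 30 min break → 3 h 48 min
Wed: 08:38–19:28 = 10 h 50 min; less 30 min break → 10 h 20 min
Thu: 08:35–14:18 = 5 h 43 min; less 30 min break → 5 h 13 min
Fri: 10:51–22:23 = 11 h 32 min; less 30 min break → 11 h 2 min
Sat: 05:26–14:55 = 9 h 29 min; less 30 min break → 8 h 59 min
Total worked: 39 h 22 min = 39.37 h.
Threshold 44 h → overtime 0 h 0 min, regular 39 h 22 min.

Regular 39.37 hours, overtime 0.00 hours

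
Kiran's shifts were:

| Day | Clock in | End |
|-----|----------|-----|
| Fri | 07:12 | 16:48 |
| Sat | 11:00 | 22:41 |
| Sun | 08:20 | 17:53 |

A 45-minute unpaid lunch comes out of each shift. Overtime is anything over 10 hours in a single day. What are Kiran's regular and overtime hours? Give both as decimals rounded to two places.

Regular 27.65 hours, overtime 0.93 hours

Fri: 07:12–16:48 = 9 h 36 min; less 45 min break → 8 h 51 min
Sat: 11:00–22:41 = 11 h 41 min; less 45 min break → 10 h 56 min
Sun: 08:20–17:53 = 9 h 33 min; less 45 min break → 8 h 48 min
Fri reg 8 h 51 min / OT 0 h 0 min; Sat reg 10 h 0 min / OT 0 h 56 min; Sun reg 8 h 48 min / OT 0 h 0 min.
Totals: regular 27 h 39 min, overtime 0 h 56 min.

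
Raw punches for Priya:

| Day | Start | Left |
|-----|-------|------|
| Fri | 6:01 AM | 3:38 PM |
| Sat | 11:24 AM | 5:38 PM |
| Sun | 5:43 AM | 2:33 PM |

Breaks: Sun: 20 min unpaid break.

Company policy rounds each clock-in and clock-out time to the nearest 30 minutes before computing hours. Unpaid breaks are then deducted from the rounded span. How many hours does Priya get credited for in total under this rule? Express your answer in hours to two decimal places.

Fri: in 6:01 AM→6:00 AM, out 3:38 PM→3:30 PM; 9 h 30 min
Sat: in 11:24 AM→11:30 AM, out 5:38 PM→5:30 PM; 6 h 0 min
Sun: in 5:43 AM→5:30 AM, out 2:33 PM→2:30 PM; 9 h 0 min − 20 min = 8 h 40 min
Total credited: 24 h 10 min.

24.17 hours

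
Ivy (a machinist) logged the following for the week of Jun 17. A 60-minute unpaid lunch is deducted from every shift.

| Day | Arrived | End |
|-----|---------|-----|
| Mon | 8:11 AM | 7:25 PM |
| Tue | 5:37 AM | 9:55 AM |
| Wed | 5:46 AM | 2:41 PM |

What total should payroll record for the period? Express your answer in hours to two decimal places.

Mon: 8:11 AM–7:25 PM = 11 h 14 min; less 60 min break → 10 h 14 min
Tue: 5:37 AM–9:55 AM = 4 h 18 min; less 60 min break → 3 h 18 min
Wed: 5:46 AM–2:41 PM = 8 h 55 min; less 60 min break → 7 h 55 min
Total: 10 h 14 min + 3 h 18 min + 7 h 55 min = 21 h 27 min.

21.45 hours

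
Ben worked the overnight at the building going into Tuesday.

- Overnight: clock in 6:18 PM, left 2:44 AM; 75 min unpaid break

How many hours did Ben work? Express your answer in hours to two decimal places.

Overnight: 6:18 PM → midnight = 5 h 42 min; midnight → 2:44 AM = 2 h 44 min; span 8 h 26 min; less 75 min break → 7 h 11 min

7.18 hours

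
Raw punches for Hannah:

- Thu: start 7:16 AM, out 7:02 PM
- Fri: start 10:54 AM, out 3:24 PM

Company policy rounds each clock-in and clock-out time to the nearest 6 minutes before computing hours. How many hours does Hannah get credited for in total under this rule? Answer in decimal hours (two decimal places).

Thu: in 7:16 AM→7:18 AM, out 7:02 PM→7:00 PM; 11 h 42 min
Fri: in 10:54 AM→10:54 AM, out 3:24 PM→3:24 PM; 4 h 30 min
Total credited: 16 h 12 min.

16.20 hours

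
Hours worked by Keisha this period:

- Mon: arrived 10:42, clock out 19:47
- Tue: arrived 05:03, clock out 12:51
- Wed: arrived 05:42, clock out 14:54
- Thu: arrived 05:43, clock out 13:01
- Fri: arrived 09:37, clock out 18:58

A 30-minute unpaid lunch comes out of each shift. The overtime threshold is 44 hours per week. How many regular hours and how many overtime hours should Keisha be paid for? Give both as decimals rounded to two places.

Regular 40.23 hours, overtime 0.00 hours

Mon: 10:42–19:47 = 9 h 5 min; less 30 min break → 8 h 35 min
Tue: 05:03–12:51 = 7 h 48 min; less 30 min break → 7 h 18 min
Wed: 05:42–14:54 = 9 h 12 min; less 30 min break → 8 h 42 min
Thu: 05:43–13:01 = 7 h 18 min; less 30 min break → 6 h 48 min
Fri: 09:37–18:58 = 9 h 21 min; less 30 min break → 8 h 51 min
Total worked: 40 h 14 min = 40.23 h.
Threshold 44 h → overtime 0 h 0 min, regular 40 h 14 min.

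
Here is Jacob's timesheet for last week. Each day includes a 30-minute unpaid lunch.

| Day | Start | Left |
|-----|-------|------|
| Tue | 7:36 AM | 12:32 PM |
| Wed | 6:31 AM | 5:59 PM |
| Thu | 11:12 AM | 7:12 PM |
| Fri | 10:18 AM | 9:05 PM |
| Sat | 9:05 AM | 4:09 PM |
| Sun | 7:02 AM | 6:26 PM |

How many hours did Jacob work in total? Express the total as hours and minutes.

Tue: 7:36 AM–12:32 PM = 4 h 56 min; less 30 min break → 4 h 26 min
Wed: 6:31 AM–5:59 PM = 11 h 28 min; less 30 min break → 10 h 58 min
Thu: 11:12 AM–7:12 PM = 8 h 0 min; less 30 min break → 7 h 30 min
Fri: 10:18 AM–9:05 PM = 10 h 47 min; less 30 min break → 10 h 17 min
Sat: 9:05 AM–4:09 PM = 7 h 4 min; less 30 min break → 6 h 34 min
Sun: 7:02 AM–6:26 PM = 11 h 24 min; less 30 min break → 10 h 54 min
Total: 4 h 26 min + 10 h 58 min + 7 h 30 min + 10 h 17 min + 6 h 34 min + 10 h 54 min = 50 h 39 min.

50 h 39 min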